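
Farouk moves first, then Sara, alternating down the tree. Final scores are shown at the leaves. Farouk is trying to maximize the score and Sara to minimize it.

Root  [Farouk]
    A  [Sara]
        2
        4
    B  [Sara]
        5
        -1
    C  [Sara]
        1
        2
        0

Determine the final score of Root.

A (Sara): min(2, 4) = 2
B (Sara): min(5, -1) = -1
C (Sara): min(1, 2, 0) = 0
Root (Farouk): max(2, -1, 0) = 2

2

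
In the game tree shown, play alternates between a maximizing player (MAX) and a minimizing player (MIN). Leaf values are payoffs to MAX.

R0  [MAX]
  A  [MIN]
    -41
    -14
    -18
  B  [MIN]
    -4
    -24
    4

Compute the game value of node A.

A (MIN): min(-41, -14, -18) = -41

-41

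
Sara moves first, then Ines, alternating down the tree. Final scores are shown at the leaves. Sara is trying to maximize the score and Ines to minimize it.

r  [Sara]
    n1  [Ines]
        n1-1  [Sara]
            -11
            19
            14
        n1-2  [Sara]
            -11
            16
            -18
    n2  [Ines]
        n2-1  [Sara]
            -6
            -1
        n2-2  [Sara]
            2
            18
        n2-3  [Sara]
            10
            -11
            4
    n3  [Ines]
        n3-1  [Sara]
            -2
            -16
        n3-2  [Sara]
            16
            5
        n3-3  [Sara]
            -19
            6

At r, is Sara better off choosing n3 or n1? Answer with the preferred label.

n3-1 (Sara): max(-2, -16) = -2
n3-2 (Sara): max(16, 5) = 16
n3-3 (Sara): max(-19, 6) = 6
n3 (Ines): min(-2, 16, 6) = -2
n1-1 (Sara): max(-11, 19, 14) = 19
n1-2 (Sara): max(-11, 16, -18) = 16
n1 (Ines): min(19, 16) = 16
Sara prefers the higher value; n3=-2, n1=16. n1 is better since 16 > -2.

n1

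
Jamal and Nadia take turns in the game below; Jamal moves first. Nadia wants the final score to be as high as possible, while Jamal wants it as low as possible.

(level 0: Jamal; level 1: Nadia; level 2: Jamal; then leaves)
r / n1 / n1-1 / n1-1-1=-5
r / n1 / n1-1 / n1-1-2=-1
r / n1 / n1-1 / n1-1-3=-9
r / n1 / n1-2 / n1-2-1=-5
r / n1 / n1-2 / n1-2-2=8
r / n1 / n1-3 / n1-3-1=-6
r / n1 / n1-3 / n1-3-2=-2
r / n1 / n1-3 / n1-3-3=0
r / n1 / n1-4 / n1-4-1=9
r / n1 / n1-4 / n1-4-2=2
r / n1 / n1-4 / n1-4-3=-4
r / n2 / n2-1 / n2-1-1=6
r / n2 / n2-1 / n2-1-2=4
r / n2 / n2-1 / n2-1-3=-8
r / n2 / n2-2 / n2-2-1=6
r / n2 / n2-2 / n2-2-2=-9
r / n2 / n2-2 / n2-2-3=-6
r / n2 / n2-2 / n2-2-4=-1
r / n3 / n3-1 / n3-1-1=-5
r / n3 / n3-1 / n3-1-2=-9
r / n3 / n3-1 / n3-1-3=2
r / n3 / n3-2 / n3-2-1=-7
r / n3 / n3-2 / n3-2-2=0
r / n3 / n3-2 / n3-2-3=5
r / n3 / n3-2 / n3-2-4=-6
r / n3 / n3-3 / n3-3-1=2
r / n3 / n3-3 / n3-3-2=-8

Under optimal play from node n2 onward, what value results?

n2-1 (Jamal): min(6, 4, -8) = -8
n2-2 (Jamal): min(6, -9, -6, -1) = -9
n2 (Nadia): max(-8, -9) = -8

-8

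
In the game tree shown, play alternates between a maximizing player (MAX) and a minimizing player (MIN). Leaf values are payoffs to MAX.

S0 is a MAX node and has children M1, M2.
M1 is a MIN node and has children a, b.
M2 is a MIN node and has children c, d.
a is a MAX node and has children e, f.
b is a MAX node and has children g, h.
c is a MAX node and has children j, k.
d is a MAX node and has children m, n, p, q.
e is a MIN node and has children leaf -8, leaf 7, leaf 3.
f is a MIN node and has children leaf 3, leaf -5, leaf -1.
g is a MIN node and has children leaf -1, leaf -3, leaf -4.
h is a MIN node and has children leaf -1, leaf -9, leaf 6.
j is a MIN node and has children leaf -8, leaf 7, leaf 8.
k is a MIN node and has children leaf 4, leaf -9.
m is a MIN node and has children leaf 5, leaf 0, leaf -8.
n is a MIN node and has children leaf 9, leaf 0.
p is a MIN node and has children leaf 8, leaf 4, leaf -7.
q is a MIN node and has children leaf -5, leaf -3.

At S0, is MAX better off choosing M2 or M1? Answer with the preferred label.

M1

j (MIN): min(-8, 7, 8) = -8
k (MIN): min(4, -9) = -9
c (MAX): max(-8, -9) = -8
m (MIN): min(5, 0, -8) = -8
n (MIN): min(9, 0) = 0
p (MIN): min(8, 4, -7) = -7
q (MIN): min(-5, -3) = -5
d (MAX): max(-8, 0, -7, -5) = 0
M2 (MIN): min(-8, 0) = -8
e (MIN): min(-8, 7, 3) = -8
f (MIN): min(3, -5, -1) = -5
a (MAX): max(-8, -5) = -5
g (MIN): min(-1, -3, -4) = -4
h (MIN): min(-1, -9, 6) = -9
b (MAX): max(-4, -9) = -4
M1 (MIN): min(-5, -4) = -5
MAX prefers the higher value; M2=-8, M1=-5. M1 is better since -5 > -8.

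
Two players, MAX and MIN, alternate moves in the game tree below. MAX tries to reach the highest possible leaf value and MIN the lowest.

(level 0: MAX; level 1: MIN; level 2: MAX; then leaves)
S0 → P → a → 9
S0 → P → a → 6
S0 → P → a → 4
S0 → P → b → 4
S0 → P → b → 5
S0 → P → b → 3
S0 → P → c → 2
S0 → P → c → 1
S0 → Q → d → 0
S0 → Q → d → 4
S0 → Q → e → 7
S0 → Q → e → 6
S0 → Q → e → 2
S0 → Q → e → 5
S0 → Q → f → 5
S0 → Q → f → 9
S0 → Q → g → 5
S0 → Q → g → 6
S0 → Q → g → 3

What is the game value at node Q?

4

d (MAX): max(0, 4) = 4
e (MAX): max(7, 6, 2, 5) = 7
f (MAX): max(5, 9) = 9
g (MAX): max(5, 6, 3) = 6
Q (MIN): min(4, 7, 9, 6) = 4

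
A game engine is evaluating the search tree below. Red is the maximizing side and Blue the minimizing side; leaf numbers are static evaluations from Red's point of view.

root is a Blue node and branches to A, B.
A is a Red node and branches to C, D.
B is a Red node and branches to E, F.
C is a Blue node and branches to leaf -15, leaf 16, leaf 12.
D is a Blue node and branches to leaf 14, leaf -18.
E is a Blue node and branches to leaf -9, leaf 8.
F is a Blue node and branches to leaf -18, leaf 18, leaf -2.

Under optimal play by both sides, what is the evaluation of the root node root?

-15

C (Blue): min(-15, 16, 12) = -15
D (Blue): min(14, -18) = -18
A (Red): max(-15, -18) = -15
E (Blue): min(-9, 8) = -9
F (Blue): min(-18, 18, -2) = -18
B (Red): max(-9, -18) = -9
root (Blue): min(-15, -9) = -15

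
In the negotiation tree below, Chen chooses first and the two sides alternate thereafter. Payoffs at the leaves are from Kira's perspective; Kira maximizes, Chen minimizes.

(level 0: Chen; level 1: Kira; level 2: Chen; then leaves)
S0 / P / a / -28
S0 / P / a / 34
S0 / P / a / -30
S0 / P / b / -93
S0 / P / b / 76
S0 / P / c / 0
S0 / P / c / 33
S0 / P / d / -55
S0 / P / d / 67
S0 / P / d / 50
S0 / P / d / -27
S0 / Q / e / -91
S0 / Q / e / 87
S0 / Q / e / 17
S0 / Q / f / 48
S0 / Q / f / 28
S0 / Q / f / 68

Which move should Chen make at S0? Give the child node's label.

a (Chen): min(-28, 34, -30) = -30
b (Chen): min(-93, 76) = -93
c (Chen): min(0, 33) = 0
d (Chen): min(-55, 67, 50, -27) = -55
P (Kira): max(-30, -93, 0, -55) = 0
e (Chen): min(-91, 87, 17) = -91
f (Chen): min(48, 28, 68) = 28
Q (Kira): max(-91, 28) = 28
S0 (Chen): min(0, 28) = 0
Chen at S0 wants the lowest of {P=0, Q=28}, so chooses P.

P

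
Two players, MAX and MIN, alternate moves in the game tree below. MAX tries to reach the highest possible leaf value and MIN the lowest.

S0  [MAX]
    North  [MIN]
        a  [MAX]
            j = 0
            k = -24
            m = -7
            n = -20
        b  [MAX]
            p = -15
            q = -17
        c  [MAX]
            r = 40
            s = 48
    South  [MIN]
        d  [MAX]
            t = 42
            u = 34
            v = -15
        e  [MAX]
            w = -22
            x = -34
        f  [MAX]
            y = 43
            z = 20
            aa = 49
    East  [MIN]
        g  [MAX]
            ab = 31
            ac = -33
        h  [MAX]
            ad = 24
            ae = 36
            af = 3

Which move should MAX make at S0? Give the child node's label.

East

a (MAX): max(0, -24, -7, -20) = 0
b (MAX): max(-15, -17) = -15
c (MAX): max(40, 48) = 48
North (MIN): min(0, -15, 48) = -15
d (MAX): max(42, 34, -15) = 42
e (MAX): max(-22, -34) = -22
f (MAX): max(43, 20, 49) = 49
South (MIN): min(42, -22, 49) = -22
g (MAX): max(31, -33) = 31
h (MAX): max(24, 36, 3) = 36
East (MIN): min(31, 36) = 31
S0 (MAX): max(-15, -22, 31) = 31
MAX at S0 wants the highest of {North=-15, South=-22, East=31}, so chooses East.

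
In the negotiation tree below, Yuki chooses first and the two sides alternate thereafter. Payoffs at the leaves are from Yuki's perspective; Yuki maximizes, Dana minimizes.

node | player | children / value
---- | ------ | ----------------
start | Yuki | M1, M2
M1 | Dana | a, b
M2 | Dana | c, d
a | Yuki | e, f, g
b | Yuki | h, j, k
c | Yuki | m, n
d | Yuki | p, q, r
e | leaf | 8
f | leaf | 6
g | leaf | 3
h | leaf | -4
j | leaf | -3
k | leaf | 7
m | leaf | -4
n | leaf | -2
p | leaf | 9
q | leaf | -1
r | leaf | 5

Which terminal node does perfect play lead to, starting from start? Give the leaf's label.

a (Yuki): max(8, 6, 3) = 8
b (Yuki): max(-4, -3, 7) = 7
M1 (Dana): min(8, 7) = 7
c (Yuki): max(-4, -2) = -2
d (Yuki): max(9, -1, 5) = 9
M2 (Dana): min(-2, 9) = -2
start (Yuki): max(7, -2) = 7
At start, Yuki picks M1 (highest: 7).
At M1, Dana picks b (lowest: 7).
At b, Yuki picks k (highest: 7).
Terminal value 7.

k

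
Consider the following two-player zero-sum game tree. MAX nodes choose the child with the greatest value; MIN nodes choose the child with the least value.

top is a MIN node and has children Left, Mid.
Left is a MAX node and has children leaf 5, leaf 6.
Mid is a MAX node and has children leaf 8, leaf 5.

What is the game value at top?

Left (MAX): max(5, 6) = 6
Mid (MAX): max(8, 5) = 8
top (MIN): min(6, 8) = 6

6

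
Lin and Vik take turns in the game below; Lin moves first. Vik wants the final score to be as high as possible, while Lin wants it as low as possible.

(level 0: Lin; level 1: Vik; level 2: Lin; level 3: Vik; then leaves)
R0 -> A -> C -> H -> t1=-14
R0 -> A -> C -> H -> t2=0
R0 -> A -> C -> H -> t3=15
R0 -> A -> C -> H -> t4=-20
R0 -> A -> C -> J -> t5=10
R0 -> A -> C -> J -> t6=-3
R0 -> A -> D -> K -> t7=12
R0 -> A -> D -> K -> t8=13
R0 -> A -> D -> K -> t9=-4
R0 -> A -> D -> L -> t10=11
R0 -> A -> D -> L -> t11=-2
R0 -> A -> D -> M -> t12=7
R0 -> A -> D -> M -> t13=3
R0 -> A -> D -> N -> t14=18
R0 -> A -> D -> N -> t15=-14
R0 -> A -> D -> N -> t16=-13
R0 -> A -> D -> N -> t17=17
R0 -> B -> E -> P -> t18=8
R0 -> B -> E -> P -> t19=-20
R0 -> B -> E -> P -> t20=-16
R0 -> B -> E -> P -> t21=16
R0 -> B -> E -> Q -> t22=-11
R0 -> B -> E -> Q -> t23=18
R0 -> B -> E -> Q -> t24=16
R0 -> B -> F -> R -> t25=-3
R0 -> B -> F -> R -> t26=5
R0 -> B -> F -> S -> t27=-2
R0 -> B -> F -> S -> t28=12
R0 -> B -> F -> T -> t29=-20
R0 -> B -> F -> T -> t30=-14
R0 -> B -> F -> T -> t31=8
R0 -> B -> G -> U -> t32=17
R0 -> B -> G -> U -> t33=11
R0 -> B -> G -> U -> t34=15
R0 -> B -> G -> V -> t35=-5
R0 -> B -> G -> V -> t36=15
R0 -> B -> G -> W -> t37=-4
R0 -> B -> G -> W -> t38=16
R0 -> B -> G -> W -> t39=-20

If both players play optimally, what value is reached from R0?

H (Vik): max(-14, 0, 15, -20) = 15
J (Vik): max(10, -3) = 10
C (Lin): min(15, 10) = 10
K (Vik): max(12, 13, -4) = 13
L (Vik): max(11, -2) = 11
M (Vik): max(7, 3) = 7
N (Vik): max(18, -14, -13, 17) = 18
D (Lin): min(13, 11, 7, 18) = 7
A (Vik): max(10, 7) = 10
P (Vik): max(8, -20, -16, 16) = 16
Q (Vik): max(-11, 18, 16) = 18
E (Lin): min(16, 18) = 16
R (Vik): max(-3, 5) = 5
S (Vik): max(-2, 12) = 12
T (Vik): max(-20, -14, 8) = 8
F (Lin): min(5, 12, 8) = 5
U (Vik): max(17, 11, 15) = 17
V (Vik): max(-5, 15) = 15
W (Vik): max(-4, 16, -20) = 16
G (Lin): min(17, 15, 16) = 15
B (Vik): max(16, 5, 15) = 16
R0 (Lin): min(10, 16) = 10

10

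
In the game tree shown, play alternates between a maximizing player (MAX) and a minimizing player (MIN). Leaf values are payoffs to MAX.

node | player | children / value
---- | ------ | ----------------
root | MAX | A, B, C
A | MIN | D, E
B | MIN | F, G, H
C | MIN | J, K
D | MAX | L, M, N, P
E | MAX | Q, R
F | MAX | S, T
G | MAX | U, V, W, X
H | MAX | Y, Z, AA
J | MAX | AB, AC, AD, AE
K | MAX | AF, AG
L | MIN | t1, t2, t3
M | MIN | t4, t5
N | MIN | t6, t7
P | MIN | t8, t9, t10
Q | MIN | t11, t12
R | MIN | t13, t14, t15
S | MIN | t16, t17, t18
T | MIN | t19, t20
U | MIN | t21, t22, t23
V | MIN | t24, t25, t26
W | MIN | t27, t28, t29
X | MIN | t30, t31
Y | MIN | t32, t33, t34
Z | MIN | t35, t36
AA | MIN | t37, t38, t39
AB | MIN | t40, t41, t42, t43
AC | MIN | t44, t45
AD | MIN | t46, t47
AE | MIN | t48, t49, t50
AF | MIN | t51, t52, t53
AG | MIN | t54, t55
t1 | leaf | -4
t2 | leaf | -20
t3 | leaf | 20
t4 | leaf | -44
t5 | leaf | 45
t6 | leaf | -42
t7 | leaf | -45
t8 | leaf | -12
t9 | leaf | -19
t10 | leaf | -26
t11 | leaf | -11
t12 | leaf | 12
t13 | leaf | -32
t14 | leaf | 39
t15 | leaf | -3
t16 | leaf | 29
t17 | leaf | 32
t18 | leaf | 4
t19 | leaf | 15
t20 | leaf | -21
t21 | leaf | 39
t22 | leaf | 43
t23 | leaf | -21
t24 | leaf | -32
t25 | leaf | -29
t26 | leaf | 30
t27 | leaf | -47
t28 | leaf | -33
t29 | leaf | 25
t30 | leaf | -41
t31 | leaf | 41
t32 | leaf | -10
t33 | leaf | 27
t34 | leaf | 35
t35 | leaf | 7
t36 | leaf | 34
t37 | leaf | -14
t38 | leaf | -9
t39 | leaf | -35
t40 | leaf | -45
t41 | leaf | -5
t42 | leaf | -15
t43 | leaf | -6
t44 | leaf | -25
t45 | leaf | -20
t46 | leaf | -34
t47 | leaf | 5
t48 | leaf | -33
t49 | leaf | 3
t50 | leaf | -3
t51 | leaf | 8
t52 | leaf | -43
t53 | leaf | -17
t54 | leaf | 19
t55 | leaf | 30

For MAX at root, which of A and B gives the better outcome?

L (MIN): min(-4, -20, 20) = -20
M (MIN): min(-44, 45) = -44
N (MIN): min(-42, -45) = -45
P (MIN): min(-12, -19, -26) = -26
D (MAX): max(-20, -44, -45, -26) = -20
Q (MIN): min(-11, 12) = -11
R (MIN): min(-32, 39, -3) = -32
E (MAX): max(-11, -32) = -11
A (MIN): min(-20, -11) = -20
S (MIN): min(29, 32, 4) = 4
T (MIN): min(15, -21) = -21
F (MAX): max(4, -21) = 4
U (MIN): min(39, 43, -21) = -21
V (MIN): min(-32, -29, 30) = -32
W (MIN): min(-47, -33, 25) = -47
X (MIN): min(-41, 41) = -41
G (MAX): max(-21, -32, -47, -41) = -21
Y (MIN): min(-10, 27, 35) = -10
Z (MIN): min(7, 34) = 7
AA (MIN): min(-14, -9, -35) = -35
H (MAX): max(-10, 7, -35) = 7
B (MIN): min(4, -21, 7) = -21
MAX prefers the higher value; A=-20, B=-21. A is better since -20 > -21.

A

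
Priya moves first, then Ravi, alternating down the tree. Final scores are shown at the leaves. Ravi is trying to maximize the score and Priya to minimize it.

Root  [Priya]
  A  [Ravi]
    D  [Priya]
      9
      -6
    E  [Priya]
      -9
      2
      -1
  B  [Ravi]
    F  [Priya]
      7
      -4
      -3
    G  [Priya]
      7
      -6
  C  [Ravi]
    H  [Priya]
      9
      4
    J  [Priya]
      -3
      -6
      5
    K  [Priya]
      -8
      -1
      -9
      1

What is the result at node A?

-6

D (Priya): min(9, -6) = -6
E (Priya): min(-9, 2, -1) = -9
A (Ravi): max(-6, -9) = -6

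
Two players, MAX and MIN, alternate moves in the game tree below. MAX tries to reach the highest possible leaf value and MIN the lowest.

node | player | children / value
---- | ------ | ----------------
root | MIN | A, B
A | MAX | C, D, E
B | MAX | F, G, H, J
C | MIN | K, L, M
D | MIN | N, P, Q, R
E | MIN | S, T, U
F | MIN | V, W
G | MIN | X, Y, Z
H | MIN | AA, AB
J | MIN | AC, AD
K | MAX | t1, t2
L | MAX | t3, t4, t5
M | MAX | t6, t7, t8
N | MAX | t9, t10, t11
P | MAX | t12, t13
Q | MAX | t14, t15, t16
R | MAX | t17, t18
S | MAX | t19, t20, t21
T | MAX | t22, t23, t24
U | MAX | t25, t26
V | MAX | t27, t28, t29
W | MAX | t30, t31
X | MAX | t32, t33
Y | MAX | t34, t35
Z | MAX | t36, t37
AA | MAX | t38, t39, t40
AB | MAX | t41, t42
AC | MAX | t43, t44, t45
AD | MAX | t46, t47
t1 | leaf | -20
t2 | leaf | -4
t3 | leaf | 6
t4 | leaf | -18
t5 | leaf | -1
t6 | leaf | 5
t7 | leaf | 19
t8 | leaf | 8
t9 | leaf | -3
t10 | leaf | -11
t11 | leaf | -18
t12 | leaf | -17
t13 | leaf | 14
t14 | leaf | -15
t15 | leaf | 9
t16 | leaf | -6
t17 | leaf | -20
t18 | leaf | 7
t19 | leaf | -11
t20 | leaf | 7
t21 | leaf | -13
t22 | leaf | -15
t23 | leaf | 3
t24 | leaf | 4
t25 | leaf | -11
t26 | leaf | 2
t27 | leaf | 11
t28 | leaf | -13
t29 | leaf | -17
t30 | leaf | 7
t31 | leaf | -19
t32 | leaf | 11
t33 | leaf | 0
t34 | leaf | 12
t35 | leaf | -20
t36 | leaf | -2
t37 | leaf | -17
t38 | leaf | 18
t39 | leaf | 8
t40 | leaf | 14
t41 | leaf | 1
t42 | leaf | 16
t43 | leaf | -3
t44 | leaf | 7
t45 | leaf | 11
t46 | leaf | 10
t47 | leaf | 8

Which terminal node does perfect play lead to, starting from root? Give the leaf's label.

K (MAX): max(-20, -4) = -4
L (MAX): max(6, -18, -1) = 6
M (MAX): max(5, 19, 8) = 19
C (MIN): min(-4, 6, 19) = -4
N (MAX): max(-3, -11, -18) = -3
P (MAX): max(-17, 14) = 14
Q (MAX): max(-15, 9, -6) = 9
R (MAX): max(-20, 7) = 7
D (MIN): min(-3, 14, 9, 7) = -3
S (MAX): max(-11, 7, -13) = 7
T (MAX): max(-15, 3, 4) = 4
U (MAX): max(-11, 2) = 2
E (MIN): min(7, 4, 2) = 2
A (MAX): max(-4, -3, 2) = 2
V (MAX): max(11, -13, -17) = 11
W (MAX): max(7, -19) = 7
F (MIN): min(11, 7) = 7
X (MAX): max(11, 0) = 11
Y (MAX): max(12, -20) = 12
Z (MAX): max(-2, -17) = -2
G (MIN): min(11, 12, -2) = -2
AA (MAX): max(18, 8, 14) = 18
AB (MAX): max(1, 16) = 16
H (MIN): min(18, 16) = 16
AC (MAX): max(-3, 7, 11) = 11
AD (MAX): max(10, 8) = 10
J (MIN): min(11, 10) = 10
B (MAX): max(7, -2, 16, 10) = 16
root (MIN): min(2, 16) = 2
At root, MIN picks A (lowest: 2).
At A, MAX picks E (highest: 2).
At E, MIN picks U (lowest: 2).
At U, MAX picks t26 (highest: 2).
Terminal value 2.

t26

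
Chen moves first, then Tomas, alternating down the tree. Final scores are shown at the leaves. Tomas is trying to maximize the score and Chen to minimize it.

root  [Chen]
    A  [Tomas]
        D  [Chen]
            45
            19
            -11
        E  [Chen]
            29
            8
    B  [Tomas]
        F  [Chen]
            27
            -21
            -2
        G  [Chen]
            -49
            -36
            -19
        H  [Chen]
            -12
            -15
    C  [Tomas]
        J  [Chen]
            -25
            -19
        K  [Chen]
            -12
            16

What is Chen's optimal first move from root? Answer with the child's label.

B

D (Chen): min(45, 19, -11) = -11
E (Chen): min(29, 8) = 8
A (Tomas): max(-11, 8) = 8
F (Chen): min(27, -21, -2) = -21
G (Chen): min(-49, -36, -19) = -49
H (Chen): min(-12, -15) = -15
B (Tomas): max(-21, -49, -15) = -15
J (Chen): min(-25, -19) = -25
K (Chen): min(-12, 16) = -12
C (Tomas): max(-25, -12) = -12
root (Chen): min(8, -15, -12) = -15
Chen at root wants the lowest of {A=8, B=-15, C=-12}, so chooses B.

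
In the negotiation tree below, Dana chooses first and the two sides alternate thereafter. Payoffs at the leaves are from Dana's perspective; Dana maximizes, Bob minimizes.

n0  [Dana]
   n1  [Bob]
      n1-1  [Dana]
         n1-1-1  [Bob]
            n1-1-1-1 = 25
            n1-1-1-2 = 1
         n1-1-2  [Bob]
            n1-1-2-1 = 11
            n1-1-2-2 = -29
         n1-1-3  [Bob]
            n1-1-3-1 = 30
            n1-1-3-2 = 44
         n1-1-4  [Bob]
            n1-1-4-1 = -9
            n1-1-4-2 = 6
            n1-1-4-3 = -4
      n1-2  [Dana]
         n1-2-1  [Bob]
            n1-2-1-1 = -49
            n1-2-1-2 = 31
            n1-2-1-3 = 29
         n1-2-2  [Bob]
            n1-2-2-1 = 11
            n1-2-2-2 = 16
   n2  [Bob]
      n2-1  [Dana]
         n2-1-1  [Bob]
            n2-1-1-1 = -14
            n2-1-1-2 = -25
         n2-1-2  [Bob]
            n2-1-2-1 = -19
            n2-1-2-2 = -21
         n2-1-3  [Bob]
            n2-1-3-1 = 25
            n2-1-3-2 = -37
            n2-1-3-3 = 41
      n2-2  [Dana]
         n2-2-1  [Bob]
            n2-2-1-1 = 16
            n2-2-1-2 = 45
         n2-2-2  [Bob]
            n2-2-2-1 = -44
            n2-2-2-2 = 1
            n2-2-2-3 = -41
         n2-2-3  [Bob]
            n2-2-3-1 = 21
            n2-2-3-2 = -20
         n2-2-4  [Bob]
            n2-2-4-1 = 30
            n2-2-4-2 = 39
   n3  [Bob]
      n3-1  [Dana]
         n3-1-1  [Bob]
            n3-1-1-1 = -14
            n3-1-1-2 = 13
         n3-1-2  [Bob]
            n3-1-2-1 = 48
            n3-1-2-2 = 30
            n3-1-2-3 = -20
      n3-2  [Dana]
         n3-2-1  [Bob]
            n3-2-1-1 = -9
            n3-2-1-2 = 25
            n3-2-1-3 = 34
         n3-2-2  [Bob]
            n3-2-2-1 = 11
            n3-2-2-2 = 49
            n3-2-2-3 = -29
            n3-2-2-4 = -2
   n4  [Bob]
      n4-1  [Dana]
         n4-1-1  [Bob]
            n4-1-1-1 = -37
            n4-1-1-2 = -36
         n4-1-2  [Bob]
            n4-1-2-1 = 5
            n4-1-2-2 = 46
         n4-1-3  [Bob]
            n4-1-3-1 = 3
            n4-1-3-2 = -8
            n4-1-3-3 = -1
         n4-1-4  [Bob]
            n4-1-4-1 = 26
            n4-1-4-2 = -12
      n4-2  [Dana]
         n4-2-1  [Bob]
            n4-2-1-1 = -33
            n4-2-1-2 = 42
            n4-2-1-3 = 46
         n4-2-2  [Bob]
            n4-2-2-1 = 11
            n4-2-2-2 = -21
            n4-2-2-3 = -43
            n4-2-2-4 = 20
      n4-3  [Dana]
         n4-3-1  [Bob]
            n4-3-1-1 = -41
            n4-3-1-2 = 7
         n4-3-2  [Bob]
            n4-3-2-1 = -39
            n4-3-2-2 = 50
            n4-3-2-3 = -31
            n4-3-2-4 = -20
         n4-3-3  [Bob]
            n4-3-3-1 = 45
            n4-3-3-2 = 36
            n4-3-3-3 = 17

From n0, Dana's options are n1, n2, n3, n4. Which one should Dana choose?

n1

n1-1-1 (Bob): min(25, 1) = 1
n1-1-2 (Bob): min(11, -29) = -29
n1-1-3 (Bob): min(30, 44) = 30
n1-1-4 (Bob): min(-9, 6, -4) = -9
n1-1 (Dana): max(1, -29, 30, -9) = 30
n1-2-1 (Bob): min(-49, 31, 29) = -49
n1-2-2 (Bob): min(11, 16) = 11
n1-2 (Dana): max(-49, 11) = 11
n1 (Bob): min(30, 11) = 11
n2-1-1 (Bob): min(-14, -25) = -25
n2-1-2 (Bob): min(-19, -21) = -21
n2-1-3 (Bob): min(25, -37, 41) = -37
n2-1 (Dana): max(-25, -21, -37) = -21
n2-2-1 (Bob): min(16, 45) = 16
n2-2-2 (Bob): min(-44, 1, -41) = -44
n2-2-3 (Bob): min(21, -20) = -20
n2-2-4 (Bob): min(30, 39) = 30
n2-2 (Dana): max(16, -44, -20, 30) = 30
n2 (Bob): min(-21, 30) = -21
n3-1-1 (Bob): min(-14, 13) = -14
n3-1-2 (Bob): min(48, 30, -20) = -20
n3-1 (Dana): max(-14, -20) = -14
n3-2-1 (Bob): min(-9, 25, 34) = -9
n3-2-2 (Bob): min(11, 49, -29, -2) = -29
n3-2 (Dana): max(-9, -29) = -9
n3 (Bob): min(-14, -9) = -14
n4-1-1 (Bob): min(-37, -36) = -37
n4-1-2 (Bob): min(5, 46) = 5
n4-1-3 (Bob): min(3, -8, -1) = -8
n4-1-4 (Bob): min(26, -12) = -12
n4-1 (Dana): max(-37, 5, -8, -12) = 5
n4-2-1 (Bob): min(-33, 42, 46) = -33
n4-2-2 (Bob): min(11, -21, -43, 20) = -43
n4-2 (Dana): max(-33, -43) = -33
n4-3-1 (Bob): min(-41, 7) = -41
n4-3-2 (Bob): min(-39, 50, -31, -20) = -39
n4-3-3 (Bob): min(45, 36, 17) = 17
n4-3 (Dana): max(-41, -39, 17) = 17
n4 (Bob): min(5, -33, 17) = -33
n0 (Dana): max(11, -21, -14, -33) = 11
Dana at n0 wants the highest of {n1=11, n2=-21, n3=-14, n4=-33}, so chooses n1.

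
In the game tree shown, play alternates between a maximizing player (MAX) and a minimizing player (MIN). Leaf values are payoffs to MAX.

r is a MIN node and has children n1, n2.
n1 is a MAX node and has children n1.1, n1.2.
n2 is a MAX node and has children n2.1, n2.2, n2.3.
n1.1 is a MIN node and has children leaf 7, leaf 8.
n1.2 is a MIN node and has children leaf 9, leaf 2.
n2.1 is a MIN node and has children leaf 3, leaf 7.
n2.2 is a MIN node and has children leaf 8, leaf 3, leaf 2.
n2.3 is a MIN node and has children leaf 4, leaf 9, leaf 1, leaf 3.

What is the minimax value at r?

n1.1 (MIN): min(7, 8) = 7
n1.2 (MIN): min(9, 2) = 2
n1 (MAX): max(7, 2) = 7
n2.1 (MIN): min(3, 7) = 3
n2.2 (MIN): min(8, 3, 2) = 2
n2.3 (MIN): min(4, 9, 1, 3) = 1
n2 (MAX): max(3, 2, 1) = 3
r (MIN): min(7, 3) = 3

3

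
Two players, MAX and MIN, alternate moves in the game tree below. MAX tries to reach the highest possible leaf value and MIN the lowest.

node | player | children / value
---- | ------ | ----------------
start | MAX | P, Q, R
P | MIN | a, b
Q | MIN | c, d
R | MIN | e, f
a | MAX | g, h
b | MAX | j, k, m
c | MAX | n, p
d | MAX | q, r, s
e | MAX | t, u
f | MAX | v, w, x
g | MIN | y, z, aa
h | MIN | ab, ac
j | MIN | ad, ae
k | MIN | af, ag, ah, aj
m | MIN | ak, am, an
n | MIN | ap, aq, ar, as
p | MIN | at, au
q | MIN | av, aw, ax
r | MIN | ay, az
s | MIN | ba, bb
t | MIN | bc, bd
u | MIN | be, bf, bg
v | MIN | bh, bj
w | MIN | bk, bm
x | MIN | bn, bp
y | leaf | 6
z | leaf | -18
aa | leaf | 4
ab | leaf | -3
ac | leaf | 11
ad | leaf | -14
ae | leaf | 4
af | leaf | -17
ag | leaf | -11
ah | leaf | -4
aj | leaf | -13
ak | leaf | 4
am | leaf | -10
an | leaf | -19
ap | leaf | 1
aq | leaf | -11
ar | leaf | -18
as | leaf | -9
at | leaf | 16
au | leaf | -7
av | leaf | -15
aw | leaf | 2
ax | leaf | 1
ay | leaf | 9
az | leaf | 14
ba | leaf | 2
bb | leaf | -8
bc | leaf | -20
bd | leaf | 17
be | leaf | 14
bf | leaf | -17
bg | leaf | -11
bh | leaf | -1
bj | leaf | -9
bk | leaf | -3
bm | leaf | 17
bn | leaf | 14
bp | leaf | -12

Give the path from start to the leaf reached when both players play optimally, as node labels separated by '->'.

g (MIN): min(6, -18, 4) = -18
h (MIN): min(-3, 11) = -3
a (MAX): max(-18, -3) = -3
j (MIN): min(-14, 4) = -14
k (MIN): min(-17, -11, -4, -13) = -17
m (MIN): min(4, -10, -19) = -19
b (MAX): max(-14, -17, -19) = -14
P (MIN): min(-3, -14) = -14
n (MIN): min(1, -11, -18, -9) = -18
p (MIN): min(16, -7) = -7
c (MAX): max(-18, -7) = -7
q (MIN): min(-15, 2, 1) = -15
r (MIN): min(9, 14) = 9
s (MIN): min(2, -8) = -8
d (MAX): max(-15, 9, -8) = 9
Q (MIN): min(-7, 9) = -7
t (MIN): min(-20, 17) = -20
u (MIN): min(14, -17, -11) = -17
e (MAX): max(-20, -17) = -17
v (MIN): min(-1, -9) = -9
w (MIN): min(-3, 17) = -3
x (MIN): min(14, -12) = -12
f (MAX): max(-9, -3, -12) = -3
R (MIN): min(-17, -3) = -17
start (MAX): max(-14, -7, -17) = -7
At start, MAX picks Q (highest: -7).
At Q, MIN picks c (lowest: -7).
At c, MAX picks p (highest: -7).
At p, MIN picks au (lowest: -7).
Terminal value -7.

start -> Q -> c -> p -> au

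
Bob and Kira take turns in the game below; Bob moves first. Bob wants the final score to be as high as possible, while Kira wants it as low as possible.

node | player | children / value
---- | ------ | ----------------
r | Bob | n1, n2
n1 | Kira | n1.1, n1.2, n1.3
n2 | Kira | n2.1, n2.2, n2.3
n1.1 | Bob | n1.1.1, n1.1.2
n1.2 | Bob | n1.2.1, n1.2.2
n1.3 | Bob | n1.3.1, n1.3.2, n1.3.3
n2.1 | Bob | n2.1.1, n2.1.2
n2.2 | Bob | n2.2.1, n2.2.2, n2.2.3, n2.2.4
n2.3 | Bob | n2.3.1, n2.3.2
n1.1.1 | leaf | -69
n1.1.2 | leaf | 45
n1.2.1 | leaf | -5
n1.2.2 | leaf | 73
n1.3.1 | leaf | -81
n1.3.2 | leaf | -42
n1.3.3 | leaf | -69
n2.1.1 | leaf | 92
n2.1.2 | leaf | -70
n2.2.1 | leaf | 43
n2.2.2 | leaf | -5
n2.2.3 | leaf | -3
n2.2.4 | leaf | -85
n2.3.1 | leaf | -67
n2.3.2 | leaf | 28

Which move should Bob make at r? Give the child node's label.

n1.1 (Bob): max(-69, 45) = 45
n1.2 (Bob): max(-5, 73) = 73
n1.3 (Bob): max(-81, -42, -69) = -42
n1 (Kira): min(45, 73, -42) = -42
n2.1 (Bob): max(92, -70) = 92
n2.2 (Bob): max(43, -5, -3, -85) = 43
n2.3 (Bob): max(-67, 28) = 28
n2 (Kira): min(92, 43, 28) = 28
r (Bob): max(-42, 28) = 28
Bob at r wants the highest of {n1=-42, n2=28}, so chooses n2.

n2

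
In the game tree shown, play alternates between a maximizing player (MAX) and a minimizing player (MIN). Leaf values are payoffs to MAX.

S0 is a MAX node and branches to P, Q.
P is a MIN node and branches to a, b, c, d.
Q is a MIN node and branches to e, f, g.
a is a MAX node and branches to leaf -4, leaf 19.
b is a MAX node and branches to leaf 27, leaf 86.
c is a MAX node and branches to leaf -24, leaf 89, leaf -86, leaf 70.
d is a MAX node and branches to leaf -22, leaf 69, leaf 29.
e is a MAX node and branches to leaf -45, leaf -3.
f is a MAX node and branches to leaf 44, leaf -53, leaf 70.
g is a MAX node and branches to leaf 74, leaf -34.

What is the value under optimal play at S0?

a (MAX): max(-4, 19) = 19
b (MAX): max(27, 86) = 86
c (MAX): max(-24, 89, -86, 70) = 89
d (MAX): max(-22, 69, 29) = 69
P (MIN): min(19, 86, 89, 69) = 19
e (MAX): max(-45, -3) = -3
f (MAX): max(44, -53, 70) = 70
g (MAX): max(74, -34) = 74
Q (MIN): min(-3, 70, 74) = -3
S0 (MAX): max(19, -3) = 19

19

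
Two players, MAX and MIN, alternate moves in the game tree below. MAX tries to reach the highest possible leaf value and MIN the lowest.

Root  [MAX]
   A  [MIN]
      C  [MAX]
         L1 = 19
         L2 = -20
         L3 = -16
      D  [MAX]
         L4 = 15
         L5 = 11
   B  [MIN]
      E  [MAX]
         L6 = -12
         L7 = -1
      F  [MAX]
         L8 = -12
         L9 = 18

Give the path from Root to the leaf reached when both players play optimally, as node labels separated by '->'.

C (MAX): max(19, -20, -16) = 19
D (MAX): max(15, 11) = 15
A (MIN): min(19, 15) = 15
E (MAX): max(-12, -1) = -1
F (MAX): max(-12, 18) = 18
B (MIN): min(-1, 18) = -1
Root (MAX): max(15, -1) = 15
At Root, MAX picks A (highest: 15).
At A, MIN picks D (lowest: 15).
At D, MAX picks L4 (highest: 15).
Terminal value 15.

Root -> A -> D -> L4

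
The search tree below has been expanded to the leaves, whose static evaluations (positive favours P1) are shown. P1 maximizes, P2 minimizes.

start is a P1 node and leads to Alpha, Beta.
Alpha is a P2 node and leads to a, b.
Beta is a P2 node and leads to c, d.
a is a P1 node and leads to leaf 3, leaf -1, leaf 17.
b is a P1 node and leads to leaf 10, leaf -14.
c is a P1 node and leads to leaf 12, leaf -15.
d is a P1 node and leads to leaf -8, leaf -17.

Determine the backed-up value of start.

a (P1): max(3, -1, 17) = 17
b (P1): max(10, -14) = 10
Alpha (P2): min(17, 10) = 10
c (P1): max(12, -15) = 12
d (P1): max(-8, -17) = -8
Beta (P2): min(12, -8) = -8
start (P1): max(10, -8) = 10

10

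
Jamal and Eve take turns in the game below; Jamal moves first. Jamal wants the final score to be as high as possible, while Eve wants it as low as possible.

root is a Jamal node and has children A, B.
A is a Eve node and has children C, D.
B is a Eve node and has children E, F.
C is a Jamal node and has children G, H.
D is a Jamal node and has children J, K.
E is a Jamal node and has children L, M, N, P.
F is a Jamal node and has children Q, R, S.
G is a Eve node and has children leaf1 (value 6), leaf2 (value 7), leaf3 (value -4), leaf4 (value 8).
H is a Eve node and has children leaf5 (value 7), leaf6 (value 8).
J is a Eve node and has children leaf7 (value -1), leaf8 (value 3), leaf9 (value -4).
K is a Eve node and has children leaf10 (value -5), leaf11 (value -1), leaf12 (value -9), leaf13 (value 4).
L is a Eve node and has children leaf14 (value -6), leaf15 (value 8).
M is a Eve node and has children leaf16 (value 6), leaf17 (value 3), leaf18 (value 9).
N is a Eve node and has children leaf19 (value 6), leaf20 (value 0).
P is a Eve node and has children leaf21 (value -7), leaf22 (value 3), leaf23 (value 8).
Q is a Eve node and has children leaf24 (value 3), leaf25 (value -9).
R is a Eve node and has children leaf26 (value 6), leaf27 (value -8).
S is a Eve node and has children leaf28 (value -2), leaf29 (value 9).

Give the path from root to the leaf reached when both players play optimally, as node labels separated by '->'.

root -> B -> F -> S -> leaf28

G (Eve): min(6, 7, -4, 8) = -4
H (Eve): min(7, 8) = 7
C (Jamal): max(-4, 7) = 7
J (Eve): min(-1, 3, -4) = -4
K (Eve): min(-5, -1, -9, 4) = -9
D (Jamal): max(-4, -9) = -4
A (Eve): min(7, -4) = -4
L (Eve): min(-6, 8) = -6
M (Eve): min(6, 3, 9) = 3
N (Eve): min(6, 0) = 0
P (Eve): min(-7, 3, 8) = -7
E (Jamal): max(-6, 3, 0, -7) = 3
Q (Eve): min(3, -9) = -9
R (Eve): min(6, -8) = -8
S (Eve): min(-2, 9) = -2
F (Jamal): max(-9, -8, -2) = -2
B (Eve): min(3, -2) = -2
root (Jamal): max(-4, -2) = -2
At root, Jamal picks B (highest: -2).
At B, Eve picks F (lowest: -2).
At F, Jamal picks S (highest: -2).
At S, Eve picks leaf28 (lowest: -2).
Terminal value -2.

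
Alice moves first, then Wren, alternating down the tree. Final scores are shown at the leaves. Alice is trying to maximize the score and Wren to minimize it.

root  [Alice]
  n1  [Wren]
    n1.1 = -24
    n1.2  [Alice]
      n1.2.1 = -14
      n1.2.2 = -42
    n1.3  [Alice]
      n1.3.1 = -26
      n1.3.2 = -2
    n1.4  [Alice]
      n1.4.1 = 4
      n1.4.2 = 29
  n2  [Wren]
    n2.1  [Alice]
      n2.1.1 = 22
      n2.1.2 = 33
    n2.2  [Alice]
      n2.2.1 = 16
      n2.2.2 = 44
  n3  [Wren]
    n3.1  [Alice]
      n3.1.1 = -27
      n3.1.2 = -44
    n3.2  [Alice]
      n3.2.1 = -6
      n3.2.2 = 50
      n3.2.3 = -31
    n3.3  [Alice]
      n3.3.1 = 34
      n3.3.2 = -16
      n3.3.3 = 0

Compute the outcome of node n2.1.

33

n2.1 (Alice): max(22, 33) = 33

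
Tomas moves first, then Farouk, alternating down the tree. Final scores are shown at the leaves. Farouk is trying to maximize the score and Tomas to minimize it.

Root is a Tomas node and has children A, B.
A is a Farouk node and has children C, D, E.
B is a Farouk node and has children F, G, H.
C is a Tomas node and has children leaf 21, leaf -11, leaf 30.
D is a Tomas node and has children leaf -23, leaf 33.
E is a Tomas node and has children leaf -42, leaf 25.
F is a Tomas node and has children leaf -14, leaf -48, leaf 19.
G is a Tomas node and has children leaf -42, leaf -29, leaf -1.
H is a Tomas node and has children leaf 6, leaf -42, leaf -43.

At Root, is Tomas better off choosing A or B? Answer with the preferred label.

C (Tomas): min(21, -11, 30) = -11
D (Tomas): min(-23, 33) = -23
E (Tomas): min(-42, 25) = -42
A (Farouk): max(-11, -23, -42) = -11
F (Tomas): min(-14, -48, 19) = -48
G (Tomas): min(-42, -29, -1) = -42
H (Tomas): min(6, -42, -43) = -43
B (Farouk): max(-48, -42, -43) = -42
Tomas prefers the lower value; A=-11, B=-42. B is better since -42 < -11.

B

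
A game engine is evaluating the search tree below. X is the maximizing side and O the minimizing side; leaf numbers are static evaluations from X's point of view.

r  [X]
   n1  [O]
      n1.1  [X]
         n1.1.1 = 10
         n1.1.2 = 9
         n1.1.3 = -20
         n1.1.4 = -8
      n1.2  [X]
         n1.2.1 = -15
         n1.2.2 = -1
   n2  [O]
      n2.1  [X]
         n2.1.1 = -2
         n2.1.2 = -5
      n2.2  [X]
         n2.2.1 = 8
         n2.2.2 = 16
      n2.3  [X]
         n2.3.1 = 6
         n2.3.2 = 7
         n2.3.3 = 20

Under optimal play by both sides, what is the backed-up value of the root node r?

-1

n1.1 (X): max(10, 9, -20, -8) = 10
n1.2 (X): max(-15, -1) = -1
n1 (O): min(10, -1) = -1
n2.1 (X): max(-2, -5) = -2
n2.2 (X): max(8, 16) = 16
n2.3 (X): max(6, 7, 20) = 20
n2 (O): min(-2, 16, 20) = -2
r (X): max(-1, -2) = -1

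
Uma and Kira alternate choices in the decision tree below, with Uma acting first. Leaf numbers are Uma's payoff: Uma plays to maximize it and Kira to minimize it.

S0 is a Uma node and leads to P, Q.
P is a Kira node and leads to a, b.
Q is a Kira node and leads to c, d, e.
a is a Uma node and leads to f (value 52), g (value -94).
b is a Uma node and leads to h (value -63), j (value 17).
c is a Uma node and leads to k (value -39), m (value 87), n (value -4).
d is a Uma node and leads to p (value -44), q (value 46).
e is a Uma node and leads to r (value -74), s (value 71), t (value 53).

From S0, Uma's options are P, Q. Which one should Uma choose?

a (Uma): max(52, -94) = 52
b (Uma): max(-63, 17) = 17
P (Kira): min(52, 17) = 17
c (Uma): max(-39, 87, -4) = 87
d (Uma): max(-44, 46) = 46
e (Uma): max(-74, 71, 53) = 71
Q (Kira): min(87, 46, 71) = 46
S0 (Uma): max(17, 46) = 46
Uma at S0 wants the highest of {P=17, Q=46}, so chooses Q.

Q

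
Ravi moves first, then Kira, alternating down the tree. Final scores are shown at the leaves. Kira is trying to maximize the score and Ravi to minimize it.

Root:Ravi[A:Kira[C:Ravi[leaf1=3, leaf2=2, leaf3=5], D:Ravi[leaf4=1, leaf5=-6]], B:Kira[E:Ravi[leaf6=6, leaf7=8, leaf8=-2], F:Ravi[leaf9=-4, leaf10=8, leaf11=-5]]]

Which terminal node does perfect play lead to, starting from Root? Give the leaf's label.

leaf8

C (Ravi): min(3, 2, 5) = 2
D (Ravi): min(1, -6) = -6
A (Kira): max(2, -6) = 2
E (Ravi): min(6, 8, -2) = -2
F (Ravi): min(-4, 8, -5) = -5
B (Kira): max(-2, -5) = -2
Root (Ravi): min(2, -2) = -2
At Root, Ravi picks B (lowest: -2).
At B, Kira picks E (highest: -2).
At E, Ravi picks leaf8 (lowest: -2).
Terminal value -2.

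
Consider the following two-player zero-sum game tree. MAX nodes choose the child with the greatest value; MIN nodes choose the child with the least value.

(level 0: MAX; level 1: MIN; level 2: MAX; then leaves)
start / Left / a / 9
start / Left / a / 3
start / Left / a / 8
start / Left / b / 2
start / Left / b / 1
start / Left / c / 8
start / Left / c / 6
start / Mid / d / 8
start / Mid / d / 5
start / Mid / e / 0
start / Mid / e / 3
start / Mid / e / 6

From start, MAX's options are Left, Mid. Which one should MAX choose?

Mid

a (MAX): max(9, 3, 8) = 9
b (MAX): max(2, 1) = 2
c (MAX): max(8, 6) = 8
Left (MIN): min(9, 2, 8) = 2
d (MAX): max(8, 5) = 8
e (MAX): max(0, 3, 6) = 6
Mid (MIN): min(8, 6) = 6
start (MAX): max(2, 6) = 6
MAX at start wants the highest of {Left=2, Mid=6}, so chooses Mid.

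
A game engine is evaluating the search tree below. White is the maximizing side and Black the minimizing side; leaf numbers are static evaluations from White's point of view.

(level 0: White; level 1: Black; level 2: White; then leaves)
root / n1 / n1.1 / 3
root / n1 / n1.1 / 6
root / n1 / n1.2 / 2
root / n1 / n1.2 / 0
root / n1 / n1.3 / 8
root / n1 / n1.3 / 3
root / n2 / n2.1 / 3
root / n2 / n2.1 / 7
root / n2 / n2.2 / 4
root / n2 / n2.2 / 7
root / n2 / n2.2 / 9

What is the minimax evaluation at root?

7

n1.1 (White): max(3, 6) = 6
n1.2 (White): max(2, 0) = 2
n1.3 (White): max(8, 3) = 8
n1 (Black): min(6, 2, 8) = 2
n2.1 (White): max(3, 7) = 7
n2.2 (White): max(4, 7, 9) = 9
n2 (Black): min(7, 9) = 7
root (White): max(2, 7) = 7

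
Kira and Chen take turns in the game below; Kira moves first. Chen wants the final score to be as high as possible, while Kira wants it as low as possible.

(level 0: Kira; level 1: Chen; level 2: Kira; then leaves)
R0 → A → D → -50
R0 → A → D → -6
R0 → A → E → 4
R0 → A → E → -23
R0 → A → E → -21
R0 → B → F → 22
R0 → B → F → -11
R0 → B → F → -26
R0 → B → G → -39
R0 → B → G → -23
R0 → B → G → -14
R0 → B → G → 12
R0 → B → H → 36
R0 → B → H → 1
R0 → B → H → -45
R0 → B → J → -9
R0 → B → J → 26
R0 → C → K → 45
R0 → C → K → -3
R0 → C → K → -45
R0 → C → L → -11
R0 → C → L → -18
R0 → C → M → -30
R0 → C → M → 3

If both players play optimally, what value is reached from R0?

-23

D (Kira): min(-50, -6) = -50
E (Kira): min(4, -23, -21) = -23
A (Chen): max(-50, -23) = -23
F (Kira): min(22, -11, -26) = -26
G (Kira): min(-39, -23, -14, 12) = -39
H (Kira): min(36, 1, -45) = -45
J (Kira): min(-9, 26) = -9
B (Chen): max(-26, -39, -45, -9) = -9
K (Kira): min(45, -3, -45) = -45
L (Kira): min(-11, -18) = -18
M (Kira): min(-30, 3) = -30
C (Chen): max(-45, -18, -30) = -18
R0 (Kira): min(-23, -9, -18) = -23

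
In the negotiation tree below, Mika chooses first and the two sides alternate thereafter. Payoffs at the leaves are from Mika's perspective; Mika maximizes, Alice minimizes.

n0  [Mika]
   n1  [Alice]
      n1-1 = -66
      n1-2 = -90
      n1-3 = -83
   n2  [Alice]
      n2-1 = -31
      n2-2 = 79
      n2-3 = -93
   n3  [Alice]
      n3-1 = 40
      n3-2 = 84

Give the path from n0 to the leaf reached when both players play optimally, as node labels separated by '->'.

n1 (Alice): min(-66, -90, -83) = -90
n2 (Alice): min(-31, 79, -93) = -93
n3 (Alice): min(40, 84) = 40
n0 (Mika): max(-90, -93, 40) = 40
At n0, Mika picks n3 (highest: 40).
At n3, Alice picks n3-1 (lowest: 40).
Terminal value 40.

n0 -> n3 -> n3-1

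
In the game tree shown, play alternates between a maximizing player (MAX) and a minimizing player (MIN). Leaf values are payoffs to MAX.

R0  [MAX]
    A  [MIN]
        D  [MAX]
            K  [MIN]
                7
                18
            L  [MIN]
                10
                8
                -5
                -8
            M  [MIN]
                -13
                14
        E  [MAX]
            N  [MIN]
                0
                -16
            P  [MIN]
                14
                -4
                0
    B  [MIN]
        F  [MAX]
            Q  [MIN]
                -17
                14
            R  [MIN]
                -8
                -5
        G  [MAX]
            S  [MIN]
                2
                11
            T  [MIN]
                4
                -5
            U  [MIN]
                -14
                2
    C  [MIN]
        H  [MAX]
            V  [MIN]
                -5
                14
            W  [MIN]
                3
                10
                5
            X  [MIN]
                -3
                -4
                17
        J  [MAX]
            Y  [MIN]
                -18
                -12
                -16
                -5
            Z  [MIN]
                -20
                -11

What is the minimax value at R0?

K (MIN): min(7, 18) = 7
L (MIN): min(10, 8, -5, -8) = -8
M (MIN): min(-13, 14) = -13
D (MAX): max(7, -8, -13) = 7
N (MIN): min(0, -16) = -16
P (MIN): min(14, -4, 0) = -4
E (MAX): max(-16, -4) = -4
A (MIN): min(7, -4) = -4
Q (MIN): min(-17, 14) = -17
R (MIN): min(-8, -5) = -8
F (MAX): max(-17, -8) = -8
S (MIN): min(2, 11) = 2
T (MIN): min(4, -5) = -5
U (MIN): min(-14, 2) = -14
G (MAX): max(2, -5, -14) = 2
B (MIN): min(-8, 2) = -8
V (MIN): min(-5, 14) = -5
W (MIN): min(3, 10, 5) = 3
X (MIN): min(-3, -4, 17) = -4
H (MAX): max(-5, 3, -4) = 3
Y (MIN): min(-18, -12, -16, -5) = -18
Z (MIN): min(-20, -11) = -20
J (MAX): max(-18, -20) = -18
C (MIN): min(3, -18) = -18
R0 (MAX): max(-4, -8, -18) = -4

-4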